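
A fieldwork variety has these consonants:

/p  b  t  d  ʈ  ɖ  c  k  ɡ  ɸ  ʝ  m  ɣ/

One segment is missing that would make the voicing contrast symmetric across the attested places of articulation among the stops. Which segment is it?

bilabial: voiceless /p/, voiced /b/.
alveolar: voiceless /t/, voiced /d/.
retroflex: voiceless /ʈ/, voiced /ɖ/.
palatal: voiceless /c/, voiced —.
velar: voiceless /k/, voiced /ɡ/.
The palatal row has no voiced member, so the gap is the voiced palatal stop /ɟ/.

/ɟ/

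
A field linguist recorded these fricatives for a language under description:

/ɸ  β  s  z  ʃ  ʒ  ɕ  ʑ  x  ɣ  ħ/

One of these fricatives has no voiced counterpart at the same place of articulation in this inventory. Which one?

Bilabial: /ɸ/ ~ /β/
Alveolar: /s/ ~ /z/
Postalveolar: /ʃ/ ~ /ʒ/
Alveolo-palatal: /ɕ/ ~ /ʑ/
Velar: /x/ ~ /ɣ/
Pharyngeal: only /ħ/ (voiceless); no voiced partner.
So /ħ/ is the unpaired segment.

/ħ/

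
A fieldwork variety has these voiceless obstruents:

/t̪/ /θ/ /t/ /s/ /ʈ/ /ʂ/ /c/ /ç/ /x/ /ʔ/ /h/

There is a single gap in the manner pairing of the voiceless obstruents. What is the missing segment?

Stop: /t̪/ (dental), /t/ (alveolar), /ʈ/ (retroflex), /c/ (palatal), /ʔ/ (glottal).
Fricative: /θ/ (dental), /s/ (alveolar), /ʂ/ (retroflex), /ç/ (palatal), /x/ (velar), /h/ (glottal).
The velar row has no stop member, so the gap is the velar stop /k/.

/k/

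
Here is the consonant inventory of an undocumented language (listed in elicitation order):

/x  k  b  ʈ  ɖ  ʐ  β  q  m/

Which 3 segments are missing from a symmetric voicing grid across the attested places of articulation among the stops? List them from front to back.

/p/, /ɡ/, /ɢ/

Voiceless: /ʈ/ (retroflex), /k/ (velar), /q/ (uvular).
Voiced: /b/ (bilabial), /ɖ/ (retroflex).
Gaps, from front to back: bilabial lacks voiceless (/p/); velar lacks voiced (/ɡ/); uvular lacks voiced (/ɢ/).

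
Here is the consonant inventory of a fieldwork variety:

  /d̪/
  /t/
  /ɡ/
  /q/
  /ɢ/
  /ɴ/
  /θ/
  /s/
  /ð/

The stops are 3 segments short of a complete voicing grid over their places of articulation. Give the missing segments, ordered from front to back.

/t̪/, /d/, /k/

dental: voiceless —, voiced /d̪/.
alveolar: voiceless /t/, voiced —.
velar: voiceless —, voiced /ɡ/.
uvular: voiceless /q/, voiced /ɢ/.
Gaps, from front to back: dental lacks voiceless (/t̪/); alveolar lacks voiced (/d/); velar lacks voiceless (/k/).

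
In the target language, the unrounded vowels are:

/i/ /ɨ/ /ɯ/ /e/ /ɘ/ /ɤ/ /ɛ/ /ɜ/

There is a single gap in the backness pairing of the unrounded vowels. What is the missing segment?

high: front /i/, central /ɨ/, back /ɯ/.
high-mid: front /e/, central /ɘ/, back /ɤ/.
low-mid: front /ɛ/, central /ɜ/, back —.
The low-mid row has no back member, so the gap is the low-mid back unrounded vowel /ʌ/.

/ʌ/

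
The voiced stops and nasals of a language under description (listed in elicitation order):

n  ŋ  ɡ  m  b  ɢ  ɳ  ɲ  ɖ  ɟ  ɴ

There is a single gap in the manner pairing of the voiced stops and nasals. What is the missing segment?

place of articulation  oral stop  nasal   
bilabial          b         m       
alveolar          —         n       
retroflex         ɖ         ɳ       
palatal           ɟ         ɲ       
velar             ɡ         ŋ       
uvular            ɢ         ɴ       
The alveolar row has no oral stop member, so the gap is the alveolar oral stop /d/.

/d/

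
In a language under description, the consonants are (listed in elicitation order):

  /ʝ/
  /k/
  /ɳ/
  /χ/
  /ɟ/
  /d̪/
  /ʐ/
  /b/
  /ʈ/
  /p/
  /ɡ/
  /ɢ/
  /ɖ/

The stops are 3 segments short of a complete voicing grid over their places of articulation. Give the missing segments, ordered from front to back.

bilabial: voiceless /p/, voiced /b/.
dental: voiceless —, voiced /d̪/.
retroflex: voiceless /ʈ/, voiced /ɖ/.
palatal: voiceless —, voiced /ɟ/.
velar: voiceless /k/, voiced /ɡ/.
uvular: voiceless —, voiced /ɢ/.
Gaps, from front to back: dental lacks voiceless (/t̪/); palatal lacks voiceless (/c/); uvular lacks voiceless (/q/).

/t̪/, /c/, /q/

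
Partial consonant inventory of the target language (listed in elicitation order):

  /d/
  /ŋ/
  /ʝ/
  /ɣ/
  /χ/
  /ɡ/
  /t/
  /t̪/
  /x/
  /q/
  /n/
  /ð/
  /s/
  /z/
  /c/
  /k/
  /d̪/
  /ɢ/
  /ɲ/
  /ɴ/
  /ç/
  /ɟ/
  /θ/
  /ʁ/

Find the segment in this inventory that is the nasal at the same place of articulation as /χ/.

/χ/ is a voiceless uvular fricative.
The nasal at the same place is an uvular nasal — in this inventory, /ɴ/.

/ɴ/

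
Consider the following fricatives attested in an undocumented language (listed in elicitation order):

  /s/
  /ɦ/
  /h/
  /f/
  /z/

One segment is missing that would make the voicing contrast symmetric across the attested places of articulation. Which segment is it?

/v/

labiodental: voiceless /f/, voiced —.
alveolar: voiceless /s/, voiced /z/.
glottal: voiceless /h/, voiced /ɦ/.
The labiodental row has no voiced member, so the gap is the voiced labiodental fricative /v/.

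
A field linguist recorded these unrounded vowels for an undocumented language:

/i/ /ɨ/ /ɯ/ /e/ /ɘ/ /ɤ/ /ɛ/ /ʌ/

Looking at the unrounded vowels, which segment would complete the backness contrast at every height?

/ɜ/

Front: /i/ (high), /e/ (high-mid), /ɛ/ (low-mid).
Central: /ɨ/ (high), /ɘ/ (high-mid).
Back: /ɯ/ (high), /ɤ/ (high-mid), /ʌ/ (low-mid).
The low-mid row has no central member, so the gap is the low-mid central unrounded vowel /ɜ/.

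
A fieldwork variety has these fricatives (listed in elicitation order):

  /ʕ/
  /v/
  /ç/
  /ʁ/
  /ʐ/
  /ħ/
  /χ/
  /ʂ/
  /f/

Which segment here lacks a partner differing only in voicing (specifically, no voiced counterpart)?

/ç/

Labiodental: /f/ ~ /v/
Retroflex: /ʂ/ ~ /ʐ/
Uvular: /χ/ ~ /ʁ/
Pharyngeal: /ħ/ ~ /ʕ/
Palatal: only /ç/ (voiceless); no voiced partner.
So /ç/ is the unpaired segment.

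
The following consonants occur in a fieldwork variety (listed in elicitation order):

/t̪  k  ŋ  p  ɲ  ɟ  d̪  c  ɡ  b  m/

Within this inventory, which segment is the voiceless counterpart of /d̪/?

/d̪/ is a voiced dental stop.
The voiceless counterpart is a voiceless dental stop — in this inventory, /t̪/.

/t̪/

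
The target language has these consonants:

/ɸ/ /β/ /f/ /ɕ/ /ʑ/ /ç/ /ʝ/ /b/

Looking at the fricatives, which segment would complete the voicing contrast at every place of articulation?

/v/

Voiceless: /ɸ/ (bilabial), /f/ (labiodental), /ɕ/ (alveolo-palatal), /ç/ (palatal).
Voiced: /β/ (bilabial), /ʑ/ (alveolo-palatal), /ʝ/ (palatal).
The labiodental row has no voiced member, so the gap is the voiced labiodental fricative /v/.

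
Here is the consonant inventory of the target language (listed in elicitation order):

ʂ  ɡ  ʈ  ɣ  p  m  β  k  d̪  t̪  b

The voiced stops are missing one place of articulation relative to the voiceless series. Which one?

Voiceless: /p/ (bilabial), /t̪/ (dental), /ʈ/ (retroflex), /k/ (velar).
Voiced: /b/ (bilabial), /d̪/ (dental), /ɡ/ (velar).
Every place of articulation has a voiced member except retroflex, where /ɖ/ would be expected.

retroflex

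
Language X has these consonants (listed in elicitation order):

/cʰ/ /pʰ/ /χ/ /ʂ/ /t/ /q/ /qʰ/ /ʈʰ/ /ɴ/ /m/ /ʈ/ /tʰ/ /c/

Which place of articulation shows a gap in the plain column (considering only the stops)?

bilabial

place of articulation  plain     aspirated
bilabial          —         pʰ      
alveolar          t         tʰ      
retroflex         ʈ         ʈʰ      
palatal           c         cʰ      
uvular            q         qʰ      
Every place of articulation has a plain member except bilabial, where /p/ would be expected.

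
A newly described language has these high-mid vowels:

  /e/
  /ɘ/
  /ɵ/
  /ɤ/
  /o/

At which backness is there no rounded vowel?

front: unrounded /e/, rounded —.
central: unrounded /ɘ/, rounded /ɵ/.
back: unrounded /ɤ/, rounded /o/.
Every backness has a rounded member except front, where /ø/ would be expected.

front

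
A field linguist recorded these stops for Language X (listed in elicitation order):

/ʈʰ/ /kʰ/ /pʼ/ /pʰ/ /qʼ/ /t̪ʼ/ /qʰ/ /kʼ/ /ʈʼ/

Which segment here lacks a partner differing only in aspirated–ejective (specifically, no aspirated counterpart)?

/t̪ʼ/

Bilabial: /pʰ/ ~ /pʼ/
Retroflex: /ʈʰ/ ~ /ʈʼ/
Velar: /kʰ/ ~ /kʼ/
Uvular: /qʰ/ ~ /qʼ/
Dental: only /t̪ʼ/ (ejective); no aspirated partner.
So /t̪ʼ/ is the unpaired segment.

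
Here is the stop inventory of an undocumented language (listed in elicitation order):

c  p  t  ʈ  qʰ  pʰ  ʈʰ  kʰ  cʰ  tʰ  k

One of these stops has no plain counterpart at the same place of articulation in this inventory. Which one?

Bilabial: /p/ ~ /pʰ/
Alveolar: /t/ ~ /tʰ/
Retroflex: /ʈ/ ~ /ʈʰ/
Palatal: /c/ ~ /cʰ/
Velar: /k/ ~ /kʰ/
Uvular: only /qʰ/ (aspirated); no plain partner.
So /qʰ/ is the unpaired segment.

/qʰ/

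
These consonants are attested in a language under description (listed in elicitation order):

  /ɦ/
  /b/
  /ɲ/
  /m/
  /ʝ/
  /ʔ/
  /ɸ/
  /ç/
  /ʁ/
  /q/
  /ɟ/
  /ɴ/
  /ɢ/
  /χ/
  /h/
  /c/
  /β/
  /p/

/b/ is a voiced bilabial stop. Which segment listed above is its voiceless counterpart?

The voiceless counterpart is a voiceless bilabial stop — in this inventory, /p/.

/p/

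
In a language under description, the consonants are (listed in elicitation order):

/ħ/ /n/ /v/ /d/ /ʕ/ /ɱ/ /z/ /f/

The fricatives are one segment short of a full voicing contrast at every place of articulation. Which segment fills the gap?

/s/

place of articulation  voiceless  voiced  
labiodental       f         v       
alveolar          —         z       
pharyngeal        ħ         ʕ       
The alveolar row has no voiceless member, so the gap is the voiceless alveolar fricative /s/.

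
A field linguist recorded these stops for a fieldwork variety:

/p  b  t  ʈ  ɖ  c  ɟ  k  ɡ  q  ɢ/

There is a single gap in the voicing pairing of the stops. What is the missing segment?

Voiceless: /p/ (bilabial), /t/ (alveolar), /ʈ/ (retroflex), /c/ (palatal), /k/ (velar), /q/ (uvular).
Voiced: /b/ (bilabial), /ɖ/ (retroflex), /ɟ/ (palatal), /ɡ/ (velar), /ɢ/ (uvular).
The alveolar row has no voiced member, so the gap is the voiced alveolar stop /d/.

/d/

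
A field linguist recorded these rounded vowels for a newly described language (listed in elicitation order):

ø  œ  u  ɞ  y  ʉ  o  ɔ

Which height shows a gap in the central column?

high-mid

high: front /y/, central /ʉ/, back /u/.
high-mid: front /ø/, central —, back /o/.
low-mid: front /œ/, central /ɞ/, back /ɔ/.
Every height has a central member except high-mid, where /ɵ/ would be expected.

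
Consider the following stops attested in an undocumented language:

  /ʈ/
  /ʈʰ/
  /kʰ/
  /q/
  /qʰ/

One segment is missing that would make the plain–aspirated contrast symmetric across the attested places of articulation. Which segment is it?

/k/

retroflex: plain /ʈ/, aspirated /ʈʰ/.
velar: plain —, aspirated /kʰ/.
uvular: plain /q/, aspirated /qʰ/.
The velar row has no plain member, so the gap is the plain velar stop /k/.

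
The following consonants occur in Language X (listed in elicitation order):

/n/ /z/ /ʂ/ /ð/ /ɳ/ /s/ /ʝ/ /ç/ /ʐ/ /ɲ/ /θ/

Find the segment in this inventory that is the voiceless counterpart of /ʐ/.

/ʐ/ is a voiced retroflex fricative.
The voiceless counterpart is a voiceless retroflex fricative — in this inventory, /ʂ/.

/ʂ/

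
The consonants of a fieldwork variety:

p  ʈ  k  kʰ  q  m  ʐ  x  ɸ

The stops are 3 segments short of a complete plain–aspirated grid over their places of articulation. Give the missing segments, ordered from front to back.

Plain: /p/ (bilabial), /ʈ/ (retroflex), /k/ (velar), /q/ (uvular).
Aspirated: /kʰ/ (velar).
Gaps, from front to back: bilabial lacks aspirated (/pʰ/); retroflex lacks aspirated (/ʈʰ/); uvular lacks aspirated (/qʰ/).

/pʰ/, /ʈʰ/, /qʰ/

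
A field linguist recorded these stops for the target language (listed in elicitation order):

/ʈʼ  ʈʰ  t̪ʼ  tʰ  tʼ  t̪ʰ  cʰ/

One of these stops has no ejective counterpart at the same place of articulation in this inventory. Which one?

Dental: /t̪ʰ/ ~ /t̪ʼ/
Alveolar: /tʰ/ ~ /tʼ/
Retroflex: /ʈʰ/ ~ /ʈʼ/
Palatal: only /cʰ/ (aspirated); no ejective partner.
So /cʰ/ is the unpaired segment.

/cʰ/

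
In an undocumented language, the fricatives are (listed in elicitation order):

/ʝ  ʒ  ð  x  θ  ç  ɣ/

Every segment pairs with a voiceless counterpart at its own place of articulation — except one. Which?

Dental: /θ/ ~ /ð/
Palatal: /ç/ ~ /ʝ/
Velar: /x/ ~ /ɣ/
Postalveolar: only /ʒ/ (voiced); no voiceless partner.
So /ʒ/ is the unpaired segment.

/ʒ/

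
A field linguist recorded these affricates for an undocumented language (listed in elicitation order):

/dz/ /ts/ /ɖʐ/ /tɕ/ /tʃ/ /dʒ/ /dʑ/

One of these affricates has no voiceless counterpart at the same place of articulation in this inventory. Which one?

Alveolar: /ts/ ~ /dz/
Postalveolar: /tʃ/ ~ /dʒ/
Alveolo-palatal: /tɕ/ ~ /dʑ/
Retroflex: only /ɖʐ/ (voiced); no voiceless partner.
So /ɖʐ/ is the unpaired segment.

/ɖʐ/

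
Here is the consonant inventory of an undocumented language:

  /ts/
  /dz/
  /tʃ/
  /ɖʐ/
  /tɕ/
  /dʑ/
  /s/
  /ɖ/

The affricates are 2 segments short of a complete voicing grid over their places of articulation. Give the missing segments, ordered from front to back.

Voiceless: /ts/ (alveolar), /tʃ/ (postalveolar), /tɕ/ (alveolo-palatal).
Voiced: /dz/ (alveolar), /ɖʐ/ (retroflex), /dʑ/ (alveolo-palatal).
Gaps, from front to back: postalveolar lacks voiced (/dʒ/); retroflex lacks voiceless (/ʈʂ/).

/dʒ/, /ʈʂ/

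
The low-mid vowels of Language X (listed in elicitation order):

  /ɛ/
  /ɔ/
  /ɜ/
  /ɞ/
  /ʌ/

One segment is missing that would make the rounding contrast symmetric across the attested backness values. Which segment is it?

/œ/

front: unrounded /ɛ/, rounded —.
central: unrounded /ɜ/, rounded /ɞ/.
back: unrounded /ʌ/, rounded /ɔ/.
The front row has no rounded member, so the gap is the front rounded vowel /œ/.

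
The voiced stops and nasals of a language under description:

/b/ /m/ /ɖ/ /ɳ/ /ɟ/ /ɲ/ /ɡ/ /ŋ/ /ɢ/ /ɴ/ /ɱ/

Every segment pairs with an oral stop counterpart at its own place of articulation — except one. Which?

/ɱ/

Bilabial: /b/ ~ /m/
Retroflex: /ɖ/ ~ /ɳ/
Palatal: /ɟ/ ~ /ɲ/
Velar: /ɡ/ ~ /ŋ/
Uvular: /ɢ/ ~ /ɴ/
Labiodental: only /ɱ/ (nasal); no oral stop partner.
So /ɱ/ is the unpaired segment.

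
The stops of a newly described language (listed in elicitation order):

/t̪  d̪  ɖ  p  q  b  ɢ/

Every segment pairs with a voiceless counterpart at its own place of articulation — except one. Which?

/ɖ/

Bilabial: /p/ ~ /b/
Dental: /t̪/ ~ /d̪/
Uvular: /q/ ~ /ɢ/
Retroflex: only /ɖ/ (voiced); no voiceless partner.
So /ɖ/ is the unpaired segment.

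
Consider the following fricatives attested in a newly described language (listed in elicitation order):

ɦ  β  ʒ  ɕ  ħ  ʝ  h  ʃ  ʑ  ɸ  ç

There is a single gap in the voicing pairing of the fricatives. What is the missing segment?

/ʕ/

Voiceless: /ɸ/ (bilabial), /ʃ/ (postalveolar), /ɕ/ (alveolo-palatal), /ç/ (palatal), /ħ/ (pharyngeal), /h/ (glottal).
Voiced: /β/ (bilabial), /ʒ/ (postalveolar), /ʑ/ (alveolo-palatal), /ʝ/ (palatal), /ɦ/ (glottal).
The pharyngeal row has no voiced member, so the gap is the voiced pharyngeal fricative /ʕ/.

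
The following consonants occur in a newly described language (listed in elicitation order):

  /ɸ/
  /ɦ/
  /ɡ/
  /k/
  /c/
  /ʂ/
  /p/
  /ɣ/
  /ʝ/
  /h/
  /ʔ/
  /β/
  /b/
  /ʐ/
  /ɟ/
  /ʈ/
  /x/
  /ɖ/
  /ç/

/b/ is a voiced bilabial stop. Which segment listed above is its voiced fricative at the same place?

The voiced fricative at the same place is a voiced bilabial fricative — in this inventory, /β/.

/β/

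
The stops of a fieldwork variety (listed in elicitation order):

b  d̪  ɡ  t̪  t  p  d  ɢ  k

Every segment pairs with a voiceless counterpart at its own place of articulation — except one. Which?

Bilabial: /p/ ~ /b/
Dental: /t̪/ ~ /d̪/
Alveolar: /t/ ~ /d/
Velar: /k/ ~ /ɡ/
Uvular: only /ɢ/ (voiced); no voiceless partner.
So /ɢ/ is the unpaired segment.

/ɢ/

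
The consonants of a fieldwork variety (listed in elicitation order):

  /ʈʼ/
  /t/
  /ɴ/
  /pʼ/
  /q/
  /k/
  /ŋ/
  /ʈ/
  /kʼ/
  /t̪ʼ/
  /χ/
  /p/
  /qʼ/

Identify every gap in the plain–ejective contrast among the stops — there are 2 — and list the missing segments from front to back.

/t̪/, /tʼ/

place of articulation  plain     ejective
bilabial          p         pʼ      
dental            —         t̪ʼ     
alveolar          t         —       
retroflex         ʈ         ʈʼ      
velar             k         kʼ      
uvular            q         qʼ      
Gaps, from front to back: dental lacks plain (/t̪/); alveolar lacks ejective (/tʼ/).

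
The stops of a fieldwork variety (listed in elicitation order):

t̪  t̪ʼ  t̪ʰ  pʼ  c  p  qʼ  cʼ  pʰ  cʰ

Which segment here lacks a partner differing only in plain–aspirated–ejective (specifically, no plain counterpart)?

/qʼ/

Bilabial: /p/ ~ /pʰ/ ~ /pʼ/
Dental: /t̪/ ~ /t̪ʰ/ ~ /t̪ʼ/
Palatal: /c/ ~ /cʰ/ ~ /cʼ/
Uvular: only /qʼ/ (ejective); no plain partner.
So /qʼ/ is the unpaired segment.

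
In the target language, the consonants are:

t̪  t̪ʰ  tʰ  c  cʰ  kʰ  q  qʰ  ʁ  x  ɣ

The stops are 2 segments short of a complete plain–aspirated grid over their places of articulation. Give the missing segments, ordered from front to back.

/t/, /k/

dental: plain /t̪/, aspirated /t̪ʰ/.
alveolar: plain —, aspirated /tʰ/.
palatal: plain /c/, aspirated /cʰ/.
velar: plain —, aspirated /kʰ/.
uvular: plain /q/, aspirated /qʰ/.
Gaps, from front to back: alveolar lacks plain (/t/); velar lacks plain (/k/).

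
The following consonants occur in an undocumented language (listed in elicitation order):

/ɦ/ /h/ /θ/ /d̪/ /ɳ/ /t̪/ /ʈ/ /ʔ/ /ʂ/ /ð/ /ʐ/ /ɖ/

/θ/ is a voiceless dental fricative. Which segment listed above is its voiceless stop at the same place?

The voiceless stop at the same place is a voiceless dental stop — in this inventory, /t̪/.

/t̪/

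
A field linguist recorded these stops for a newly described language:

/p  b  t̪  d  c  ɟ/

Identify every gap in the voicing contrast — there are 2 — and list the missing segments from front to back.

/d̪/, /t/

bilabial: voiceless /p/, voiced /b/.
dental: voiceless /t̪/, voiced —.
alveolar: voiceless —, voiced /d/.
palatal: voiceless /c/, voiced /ɟ/.
Gaps, from front to back: dental lacks voiced (/d̪/); alveolar lacks voiceless (/t/).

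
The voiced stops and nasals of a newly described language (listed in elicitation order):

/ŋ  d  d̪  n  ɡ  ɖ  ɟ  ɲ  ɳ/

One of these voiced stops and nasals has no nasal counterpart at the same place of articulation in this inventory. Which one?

Alveolar: /d/ ~ /n/
Retroflex: /ɖ/ ~ /ɳ/
Palatal: /ɟ/ ~ /ɲ/
Velar: /ɡ/ ~ /ŋ/
Dental: only /d̪/ (oral stop); no nasal partner.
So /d̪/ is the unpaired segment.

/d̪/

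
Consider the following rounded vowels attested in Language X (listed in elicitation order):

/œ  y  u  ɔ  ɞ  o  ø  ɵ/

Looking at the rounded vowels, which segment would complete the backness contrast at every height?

high: front /y/, central —, back /u/.
high-mid: front /ø/, central /ɵ/, back /o/.
low-mid: front /œ/, central /ɞ/, back /ɔ/.
The high row has no central member, so the gap is the high central rounded vowel /ʉ/.

/ʉ/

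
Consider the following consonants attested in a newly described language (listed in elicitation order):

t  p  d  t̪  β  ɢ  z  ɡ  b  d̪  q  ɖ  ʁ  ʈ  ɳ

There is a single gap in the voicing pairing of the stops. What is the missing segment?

bilabial: voiceless /p/, voiced /b/.
dental: voiceless /t̪/, voiced /d̪/.
alveolar: voiceless /t/, voiced /d/.
retroflex: voiceless /ʈ/, voiced /ɖ/.
velar: voiceless —, voiced /ɡ/.
uvular: voiceless /q/, voiced /ɢ/.
The velar row has no voiceless member, so the gap is the voiceless velar stop /k/.

/k/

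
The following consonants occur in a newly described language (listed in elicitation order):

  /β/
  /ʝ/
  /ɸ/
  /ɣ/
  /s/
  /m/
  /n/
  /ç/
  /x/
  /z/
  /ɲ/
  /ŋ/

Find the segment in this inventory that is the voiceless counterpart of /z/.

/s/

/z/ is a voiced alveolar fricative.
The voiceless counterpart is a voiceless alveolar fricative — in this inventory, /s/.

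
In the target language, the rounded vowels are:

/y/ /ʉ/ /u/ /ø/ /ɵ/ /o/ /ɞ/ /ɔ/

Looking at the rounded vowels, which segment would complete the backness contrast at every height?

height            front     central   back    
high              y         ʉ         u       
high-mid          ø         ɵ         o       
low-mid           —         ɞ         ɔ       
The low-mid row has no front member, so the gap is the low-mid front rounded vowel /œ/.

/œ/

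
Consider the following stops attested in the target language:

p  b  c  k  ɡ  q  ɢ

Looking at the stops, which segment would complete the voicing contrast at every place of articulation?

bilabial: voiceless /p/, voiced /b/.
palatal: voiceless /c/, voiced —.
velar: voiceless /k/, voiced /ɡ/.
uvular: voiceless /q/, voiced /ɢ/.
The palatal row has no voiced member, so the gap is the voiced palatal stop /ɟ/.

/ɟ/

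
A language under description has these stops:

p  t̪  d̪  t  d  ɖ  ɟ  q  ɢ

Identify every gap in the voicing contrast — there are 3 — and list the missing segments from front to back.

/b/, /ʈ/, /c/

Voiceless: /p/ (bilabial), /t̪/ (dental), /t/ (alveolar), /q/ (uvular).
Voiced: /d̪/ (dental), /d/ (alveolar), /ɖ/ (retroflex), /ɟ/ (palatal), /ɢ/ (uvular).
Gaps, from front to back: bilabial lacks voiced (/b/); retroflex lacks voiceless (/ʈ/); palatal lacks voiceless (/c/).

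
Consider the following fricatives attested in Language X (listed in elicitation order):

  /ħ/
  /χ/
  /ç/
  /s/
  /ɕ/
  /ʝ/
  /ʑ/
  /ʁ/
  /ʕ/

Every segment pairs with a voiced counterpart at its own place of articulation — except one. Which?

Alveolo-palatal: /ɕ/ ~ /ʑ/
Palatal: /ç/ ~ /ʝ/
Uvular: /χ/ ~ /ʁ/
Pharyngeal: /ħ/ ~ /ʕ/
Alveolar: only /s/ (voiceless); no voiced partner.
So /s/ is the unpaired segment.

/s/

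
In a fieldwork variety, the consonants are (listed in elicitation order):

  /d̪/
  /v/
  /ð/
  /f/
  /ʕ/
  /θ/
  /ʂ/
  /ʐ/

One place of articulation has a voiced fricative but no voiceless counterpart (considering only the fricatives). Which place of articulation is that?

pharyngeal

Voiceless: /f/ (labiodental), /θ/ (dental), /ʂ/ (retroflex).
Voiced: /v/ (labiodental), /ð/ (dental), /ʐ/ (retroflex), /ʕ/ (pharyngeal).
Every place of articulation has a voiceless member except pharyngeal, where /ħ/ would be expected.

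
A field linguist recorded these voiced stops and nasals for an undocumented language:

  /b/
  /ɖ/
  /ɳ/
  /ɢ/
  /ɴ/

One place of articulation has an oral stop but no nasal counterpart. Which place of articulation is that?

place of articulation  oral stop  nasal   
bilabial          b         —       
retroflex         ɖ         ɳ       
uvular            ɢ         ɴ       
Every place of articulation has a nasal member except bilabial, where /m/ would be expected.

bilabial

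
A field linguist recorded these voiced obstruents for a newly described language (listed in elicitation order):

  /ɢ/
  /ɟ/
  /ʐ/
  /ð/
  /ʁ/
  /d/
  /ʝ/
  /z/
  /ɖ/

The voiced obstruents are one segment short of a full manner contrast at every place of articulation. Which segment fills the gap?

dental: stop —, fricative /ð/.
alveolar: stop /d/, fricative /z/.
retroflex: stop /ɖ/, fricative /ʐ/.
palatal: stop /ɟ/, fricative /ʝ/.
uvular: stop /ɢ/, fricative /ʁ/.
The dental row has no stop member, so the gap is the dental stop /d̪/.

/d̪/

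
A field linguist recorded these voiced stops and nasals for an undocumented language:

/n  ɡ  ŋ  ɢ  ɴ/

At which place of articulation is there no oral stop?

alveolar

Oral stop: /ɡ/ (velar), /ɢ/ (uvular).
Nasal: /n/ (alveolar), /ŋ/ (velar), /ɴ/ (uvular).
Every place of articulation has an oral stop member except alveolar, where /d/ would be expected.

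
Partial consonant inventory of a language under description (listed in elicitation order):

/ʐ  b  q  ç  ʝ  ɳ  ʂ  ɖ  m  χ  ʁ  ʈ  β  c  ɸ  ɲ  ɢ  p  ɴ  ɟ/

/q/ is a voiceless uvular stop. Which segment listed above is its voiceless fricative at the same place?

The voiceless fricative at the same place is a voiceless uvular fricative — in this inventory, /χ/.

/χ/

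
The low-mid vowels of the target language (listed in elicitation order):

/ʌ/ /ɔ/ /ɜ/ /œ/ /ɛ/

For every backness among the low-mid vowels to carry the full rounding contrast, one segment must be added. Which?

/ɞ/

Unrounded: /ɛ/ (front), /ɜ/ (central), /ʌ/ (back).
Rounded: /œ/ (front), /ɔ/ (back).
The central row has no rounded member, so the gap is the central rounded vowel /ɞ/.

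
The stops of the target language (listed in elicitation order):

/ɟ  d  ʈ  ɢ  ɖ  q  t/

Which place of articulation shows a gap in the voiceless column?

place of articulation  voiceless  voiced  
alveolar          t         d       
retroflex         ʈ         ɖ       
palatal           —         ɟ       
uvular            q         ɢ       
Every place of articulation has a voiceless member except palatal, where /c/ would be expected.

palatal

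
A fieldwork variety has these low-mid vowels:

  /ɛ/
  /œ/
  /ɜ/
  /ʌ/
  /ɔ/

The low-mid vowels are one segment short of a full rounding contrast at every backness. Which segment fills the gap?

backness          unrounded  rounded 
front             ɛ         œ       
central           ɜ         —       
back              ʌ         ɔ       
The central row has no rounded member, so the gap is the central rounded vowel /ɞ/.

/ɞ/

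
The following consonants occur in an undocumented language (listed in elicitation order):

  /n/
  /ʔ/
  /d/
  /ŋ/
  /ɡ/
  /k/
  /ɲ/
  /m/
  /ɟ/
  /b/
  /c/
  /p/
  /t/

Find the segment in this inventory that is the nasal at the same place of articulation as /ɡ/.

/ɡ/ is a voiced velar stop.
The nasal at the same place is a velar nasal — in this inventory, /ŋ/.

/ŋ/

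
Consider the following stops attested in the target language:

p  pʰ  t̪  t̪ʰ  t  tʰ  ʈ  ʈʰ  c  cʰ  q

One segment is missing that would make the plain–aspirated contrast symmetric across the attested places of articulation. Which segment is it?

/qʰ/

place of articulation  plain     aspirated
bilabial          p         pʰ      
dental            t̪        t̪ʰ     
alveolar          t         tʰ      
retroflex         ʈ         ʈʰ      
palatal           c         cʰ      
uvular            q         —       
The uvular row has no aspirated member, so the gap is the aspirated uvular stop /qʰ/.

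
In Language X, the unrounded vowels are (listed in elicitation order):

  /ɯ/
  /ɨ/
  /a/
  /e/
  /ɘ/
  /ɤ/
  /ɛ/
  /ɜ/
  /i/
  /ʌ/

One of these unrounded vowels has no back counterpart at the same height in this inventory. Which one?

High: /i/ ~ /ɨ/ ~ /ɯ/
High-mid: /e/ ~ /ɘ/ ~ /ɤ/
Low-mid: /ɛ/ ~ /ɜ/ ~ /ʌ/
Low: only /a/ (front); no back partner.
So /a/ is the unpaired segment.

/a/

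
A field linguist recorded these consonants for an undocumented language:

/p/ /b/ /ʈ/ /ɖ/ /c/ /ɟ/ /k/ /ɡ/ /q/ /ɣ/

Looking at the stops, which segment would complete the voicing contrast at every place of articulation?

Voiceless: /p/ (bilabial), /ʈ/ (retroflex), /c/ (palatal), /k/ (velar), /q/ (uvular).
Voiced: /b/ (bilabial), /ɖ/ (retroflex), /ɟ/ (palatal), /ɡ/ (velar).
The uvular row has no voiced member, so the gap is the voiced uvular stop /ɢ/.

/ɢ/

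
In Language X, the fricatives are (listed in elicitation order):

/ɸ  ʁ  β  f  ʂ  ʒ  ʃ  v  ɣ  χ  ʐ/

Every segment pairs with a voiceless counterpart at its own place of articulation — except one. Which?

/ɣ/

Bilabial: /ɸ/ ~ /β/
Labiodental: /f/ ~ /v/
Postalveolar: /ʃ/ ~ /ʒ/
Retroflex: /ʂ/ ~ /ʐ/
Uvular: /χ/ ~ /ʁ/
Velar: only /ɣ/ (voiced); no voiceless partner.
So /ɣ/ is the unpaired segment.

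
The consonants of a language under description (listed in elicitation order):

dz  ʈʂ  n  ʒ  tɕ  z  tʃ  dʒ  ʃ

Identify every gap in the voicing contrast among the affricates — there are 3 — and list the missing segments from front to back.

/ts/, /ɖʐ/, /dʑ/

Voiceless: /tʃ/ (postalveolar), /ʈʂ/ (retroflex), /tɕ/ (alveolo-palatal).
Voiced: /dz/ (alveolar), /dʒ/ (postalveolar).
Gaps, from front to back: alveolar lacks voiceless (/ts/); retroflex lacks voiced (/ɖʐ/); alveolo-palatal lacks voiced (/dʑ/).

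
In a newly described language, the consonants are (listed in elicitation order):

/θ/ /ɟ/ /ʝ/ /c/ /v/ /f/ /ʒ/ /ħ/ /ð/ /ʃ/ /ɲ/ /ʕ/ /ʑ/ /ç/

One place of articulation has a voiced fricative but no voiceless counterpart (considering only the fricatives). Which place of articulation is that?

alveolo-palatal

place of articulation  voiceless  voiced  
labiodental       f         v       
dental            θ         ð       
postalveolar      ʃ         ʒ       
alveolo-palatal   —         ʑ       
palatal           ç         ʝ       
pharyngeal        ħ         ʕ       
Every place of articulation has a voiceless member except alveolo-palatal, where /ɕ/ would be expected.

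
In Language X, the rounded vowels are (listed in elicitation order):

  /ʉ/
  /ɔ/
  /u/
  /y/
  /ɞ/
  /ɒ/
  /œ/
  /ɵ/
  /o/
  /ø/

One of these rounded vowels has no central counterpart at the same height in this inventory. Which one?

/ɒ/

High: /y/ ~ /ʉ/ ~ /u/
High-mid: /ø/ ~ /ɵ/ ~ /o/
Low-mid: /œ/ ~ /ɞ/ ~ /ɔ/
Low: only /ɒ/ (back); no central partner.
So /ɒ/ is the unpaired segment.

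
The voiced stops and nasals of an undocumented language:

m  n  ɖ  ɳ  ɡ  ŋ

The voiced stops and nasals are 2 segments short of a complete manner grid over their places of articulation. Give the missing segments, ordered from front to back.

/b/, /d/

Oral stop: /ɖ/ (retroflex), /ɡ/ (velar).
Nasal: /m/ (bilabial), /n/ (alveolar), /ɳ/ (retroflex), /ŋ/ (velar).
Gaps, from front to back: bilabial lacks oral stop (/b/); alveolar lacks oral stop (/d/).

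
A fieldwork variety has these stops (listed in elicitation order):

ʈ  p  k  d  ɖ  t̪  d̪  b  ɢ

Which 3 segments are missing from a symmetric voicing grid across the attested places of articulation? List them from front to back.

/t/, /ɡ/, /q/

place of articulation  voiceless  voiced  
bilabial          p         b       
dental            t̪        d̪      
alveolar          —         d       
retroflex         ʈ         ɖ       
velar             k         —       
uvular            —         ɢ       
Gaps, from front to back: alveolar lacks voiceless (/t/); velar lacks voiced (/ɡ/); uvular lacks voiceless (/q/).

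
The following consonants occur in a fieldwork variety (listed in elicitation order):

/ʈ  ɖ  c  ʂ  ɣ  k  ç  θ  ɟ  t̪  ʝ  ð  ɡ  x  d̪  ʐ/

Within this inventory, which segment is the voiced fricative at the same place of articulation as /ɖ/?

/ʐ/

/ɖ/ is a voiced retroflex stop.
The voiced fricative at the same place is a voiced retroflex fricative — in this inventory, /ʐ/.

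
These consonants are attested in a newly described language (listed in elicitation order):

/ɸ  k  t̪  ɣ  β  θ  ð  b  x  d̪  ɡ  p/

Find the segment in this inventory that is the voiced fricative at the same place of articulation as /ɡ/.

/ɣ/

/ɡ/ is a voiced velar stop.
The voiced fricative at the same place is a voiced velar fricative — in this inventory, /ɣ/.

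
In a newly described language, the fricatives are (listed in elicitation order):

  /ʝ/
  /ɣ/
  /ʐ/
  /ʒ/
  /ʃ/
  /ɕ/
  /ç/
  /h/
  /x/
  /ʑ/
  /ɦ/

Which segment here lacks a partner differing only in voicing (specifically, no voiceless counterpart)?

Postalveolar: /ʃ/ ~ /ʒ/
Alveolo-palatal: /ɕ/ ~ /ʑ/
Palatal: /ç/ ~ /ʝ/
Velar: /x/ ~ /ɣ/
Glottal: /h/ ~ /ɦ/
Retroflex: only /ʐ/ (voiced); no voiceless partner.
So /ʐ/ is the unpaired segment.

/ʐ/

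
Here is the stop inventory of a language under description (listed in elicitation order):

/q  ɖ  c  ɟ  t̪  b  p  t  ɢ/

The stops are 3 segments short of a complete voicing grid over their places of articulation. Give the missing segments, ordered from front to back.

place of articulation  voiceless  voiced  
bilabial          p         b       
dental            t̪        —       
alveolar          t         —       
retroflex         —         ɖ       
palatal           c         ɟ       
uvular            q         ɢ       
Gaps, from front to back: dental lacks voiced (/d̪/); alveolar lacks voiced (/d/); retroflex lacks voiceless (/ʈ/).

/d̪/, /d/, /ʈ/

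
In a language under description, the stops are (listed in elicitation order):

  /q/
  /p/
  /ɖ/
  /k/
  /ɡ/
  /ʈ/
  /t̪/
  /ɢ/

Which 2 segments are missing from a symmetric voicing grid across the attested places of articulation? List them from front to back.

/b/, /d̪/

Voiceless: /p/ (bilabial), /t̪/ (dental), /ʈ/ (retroflex), /k/ (velar), /q/ (uvular).
Voiced: /ɖ/ (retroflex), /ɡ/ (velar), /ɢ/ (uvular).
Gaps, from front to back: bilabial lacks voiced (/b/); dental lacks voiced (/d̪/).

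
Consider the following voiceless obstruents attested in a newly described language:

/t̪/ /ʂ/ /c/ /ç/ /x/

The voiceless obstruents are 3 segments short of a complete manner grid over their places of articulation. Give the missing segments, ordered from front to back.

Stop: /t̪/ (dental), /c/ (palatal).
Fricative: /ʂ/ (retroflex), /ç/ (palatal), /x/ (velar).
Gaps, from front to back: dental lacks fricative (/θ/); retroflex lacks stop (/ʈ/); velar lacks stop (/k/).

/θ/, /ʈ/, /k/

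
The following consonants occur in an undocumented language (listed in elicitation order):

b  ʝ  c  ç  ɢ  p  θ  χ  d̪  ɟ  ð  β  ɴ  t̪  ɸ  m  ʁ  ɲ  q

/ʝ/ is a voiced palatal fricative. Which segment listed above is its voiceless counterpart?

The voiceless counterpart is a voiceless palatal fricative — in this inventory, /ç/.

/ç/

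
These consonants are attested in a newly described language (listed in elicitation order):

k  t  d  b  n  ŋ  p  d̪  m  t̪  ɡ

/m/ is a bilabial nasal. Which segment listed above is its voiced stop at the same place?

/b/

The voiced stop at the same place is a voiced bilabial stop — in this inventory, /b/.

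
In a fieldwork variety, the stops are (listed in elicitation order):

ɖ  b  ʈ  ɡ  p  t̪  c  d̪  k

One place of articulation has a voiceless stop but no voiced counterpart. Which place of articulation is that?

palatal

place of articulation  voiceless  voiced  
bilabial          p         b       
dental            t̪        d̪      
retroflex         ʈ         ɖ       
palatal           c         —       
velar             k         ɡ       
Every place of articulation has a voiced member except palatal, where /ɟ/ would be expected.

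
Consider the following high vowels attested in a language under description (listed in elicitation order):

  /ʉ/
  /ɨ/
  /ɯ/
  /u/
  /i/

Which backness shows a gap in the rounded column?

front

backness          unrounded  rounded 
front             i         —       
central           ɨ         ʉ       
back              ɯ         u       
Every backness has a rounded member except front, where /y/ would be expected.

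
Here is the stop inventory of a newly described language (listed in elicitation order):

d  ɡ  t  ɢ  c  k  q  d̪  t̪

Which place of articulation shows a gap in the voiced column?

palatal

Voiceless: /t̪/ (dental), /t/ (alveolar), /c/ (palatal), /k/ (velar), /q/ (uvular).
Voiced: /d̪/ (dental), /d/ (alveolar), /ɡ/ (velar), /ɢ/ (uvular).
Every place of articulation has a voiced member except palatal, where /ɟ/ would be expected.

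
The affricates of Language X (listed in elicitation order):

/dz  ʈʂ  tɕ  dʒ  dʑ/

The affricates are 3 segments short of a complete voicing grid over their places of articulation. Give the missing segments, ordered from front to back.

/ts/, /tʃ/, /ɖʐ/

Voiceless: /ʈʂ/ (retroflex), /tɕ/ (alveolo-palatal).
Voiced: /dz/ (alveolar), /dʒ/ (postalveolar), /dʑ/ (alveolo-palatal).
Gaps, from front to back: alveolar lacks voiceless (/ts/); postalveolar lacks voiceless (/tʃ/); retroflex lacks voiced (/ɖʐ/).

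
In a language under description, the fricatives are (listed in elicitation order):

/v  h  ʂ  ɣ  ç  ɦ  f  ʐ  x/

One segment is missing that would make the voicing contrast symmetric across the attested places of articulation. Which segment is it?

Voiceless: /f/ (labiodental), /ʂ/ (retroflex), /ç/ (palatal), /x/ (velar), /h/ (glottal).
Voiced: /v/ (labiodental), /ʐ/ (retroflex), /ɣ/ (velar), /ɦ/ (glottal).
The palatal row has no voiced member, so the gap is the voiced palatal fricative /ʝ/.

/ʝ/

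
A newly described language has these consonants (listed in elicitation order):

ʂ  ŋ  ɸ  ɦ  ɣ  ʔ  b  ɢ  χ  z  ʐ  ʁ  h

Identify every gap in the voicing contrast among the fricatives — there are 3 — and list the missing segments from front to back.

/β/, /s/, /x/

bilabial: voiceless /ɸ/, voiced —.
alveolar: voiceless —, voiced /z/.
retroflex: voiceless /ʂ/, voiced /ʐ/.
velar: voiceless —, voiced /ɣ/.
uvular: voiceless /χ/, voiced /ʁ/.
glottal: voiceless /h/, voiced /ɦ/.
Gaps, from front to back: bilabial lacks voiced (/β/); alveolar lacks voiceless (/s/); velar lacks voiceless (/x/).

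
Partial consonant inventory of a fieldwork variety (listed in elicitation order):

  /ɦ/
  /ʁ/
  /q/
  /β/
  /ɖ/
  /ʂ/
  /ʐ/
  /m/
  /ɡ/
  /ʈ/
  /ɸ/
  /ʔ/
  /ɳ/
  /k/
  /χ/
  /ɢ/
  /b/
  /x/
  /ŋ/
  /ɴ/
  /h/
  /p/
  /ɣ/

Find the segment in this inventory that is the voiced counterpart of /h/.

/ɦ/

/h/ is a voiceless glottal fricative.
The voiced counterpart is a voiced glottal fricative — in this inventory, /ɦ/.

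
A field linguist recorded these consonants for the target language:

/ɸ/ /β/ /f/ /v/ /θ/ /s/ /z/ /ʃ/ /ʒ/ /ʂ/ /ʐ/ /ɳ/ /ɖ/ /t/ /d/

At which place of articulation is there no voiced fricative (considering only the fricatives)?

Voiceless: /ɸ/ (bilabial), /f/ (labiodental), /θ/ (dental), /s/ (alveolar), /ʃ/ (postalveolar), /ʂ/ (retroflex).
Voiced: /β/ (bilabial), /v/ (labiodental), /z/ (alveolar), /ʒ/ (postalveolar), /ʐ/ (retroflex).
Every place of articulation has a voiced member except dental, where /ð/ would be expected.

dental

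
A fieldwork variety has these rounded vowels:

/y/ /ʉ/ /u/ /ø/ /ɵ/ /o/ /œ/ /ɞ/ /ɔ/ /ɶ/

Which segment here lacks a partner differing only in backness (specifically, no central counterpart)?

/ɶ/

High: /y/ ~ /ʉ/ ~ /u/
High-mid: /ø/ ~ /ɵ/ ~ /o/
Low-mid: /œ/ ~ /ɞ/ ~ /ɔ/
Low: only /ɶ/ (front); no central partner.
So /ɶ/ is the unpaired segment.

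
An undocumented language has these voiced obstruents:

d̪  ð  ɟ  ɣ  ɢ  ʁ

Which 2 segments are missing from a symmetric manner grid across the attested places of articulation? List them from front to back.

/ʝ/, /ɡ/

Stop: /d̪/ (dental), /ɟ/ (palatal), /ɢ/ (uvular).
Fricative: /ð/ (dental), /ɣ/ (velar), /ʁ/ (uvular).
Gaps, from front to back: palatal lacks fricative (/ʝ/); velar lacks stop (/ɡ/).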